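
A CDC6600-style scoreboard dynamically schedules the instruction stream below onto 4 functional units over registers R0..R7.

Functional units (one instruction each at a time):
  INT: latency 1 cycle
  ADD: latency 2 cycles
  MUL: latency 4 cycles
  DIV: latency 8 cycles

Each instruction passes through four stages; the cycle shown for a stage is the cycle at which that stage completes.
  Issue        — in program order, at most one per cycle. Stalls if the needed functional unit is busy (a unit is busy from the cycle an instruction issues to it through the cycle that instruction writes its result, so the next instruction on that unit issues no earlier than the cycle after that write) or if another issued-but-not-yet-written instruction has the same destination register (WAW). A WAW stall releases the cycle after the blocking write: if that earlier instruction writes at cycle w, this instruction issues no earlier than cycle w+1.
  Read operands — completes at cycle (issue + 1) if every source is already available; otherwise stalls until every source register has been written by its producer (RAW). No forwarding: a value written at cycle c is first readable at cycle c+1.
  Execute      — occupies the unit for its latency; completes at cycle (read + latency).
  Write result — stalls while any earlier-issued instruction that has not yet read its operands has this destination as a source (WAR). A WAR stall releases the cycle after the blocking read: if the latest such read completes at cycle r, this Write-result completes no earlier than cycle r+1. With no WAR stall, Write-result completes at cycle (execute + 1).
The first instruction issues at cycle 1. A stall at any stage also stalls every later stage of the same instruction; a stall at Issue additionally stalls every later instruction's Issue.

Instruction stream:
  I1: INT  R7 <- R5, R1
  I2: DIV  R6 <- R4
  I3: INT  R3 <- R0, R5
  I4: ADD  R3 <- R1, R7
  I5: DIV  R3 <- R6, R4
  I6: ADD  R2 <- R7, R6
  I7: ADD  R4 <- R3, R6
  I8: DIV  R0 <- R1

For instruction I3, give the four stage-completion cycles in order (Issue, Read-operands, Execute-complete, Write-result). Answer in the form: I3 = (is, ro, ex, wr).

I3 = (5, 6, 7, 8)

I1  is:1  ro:2  ex:3  wr:4
I2  is:2  ro:3  ex:11  wr:12
I3  is:5  ro:6  ex:7  wr:8  — struct: INT busy until I1 writes@4
I4  is:9  ro:10  ex:12  wr:13  — WAW R3: wait I3 write@8
I5  is:14  ro:15  ex:23  wr:24  — WAW R3: wait I4 write@13
I6  is:15  ro:16  ex:18  wr:19
I7  is:20  ro:25  ex:27  wr:28  — struct: ADD busy until I6 writes@19, RAW R3: wait I5 write@24
I8  is:25  ro:26  ex:34  wr:35  — struct: DIV busy until I5 writes@24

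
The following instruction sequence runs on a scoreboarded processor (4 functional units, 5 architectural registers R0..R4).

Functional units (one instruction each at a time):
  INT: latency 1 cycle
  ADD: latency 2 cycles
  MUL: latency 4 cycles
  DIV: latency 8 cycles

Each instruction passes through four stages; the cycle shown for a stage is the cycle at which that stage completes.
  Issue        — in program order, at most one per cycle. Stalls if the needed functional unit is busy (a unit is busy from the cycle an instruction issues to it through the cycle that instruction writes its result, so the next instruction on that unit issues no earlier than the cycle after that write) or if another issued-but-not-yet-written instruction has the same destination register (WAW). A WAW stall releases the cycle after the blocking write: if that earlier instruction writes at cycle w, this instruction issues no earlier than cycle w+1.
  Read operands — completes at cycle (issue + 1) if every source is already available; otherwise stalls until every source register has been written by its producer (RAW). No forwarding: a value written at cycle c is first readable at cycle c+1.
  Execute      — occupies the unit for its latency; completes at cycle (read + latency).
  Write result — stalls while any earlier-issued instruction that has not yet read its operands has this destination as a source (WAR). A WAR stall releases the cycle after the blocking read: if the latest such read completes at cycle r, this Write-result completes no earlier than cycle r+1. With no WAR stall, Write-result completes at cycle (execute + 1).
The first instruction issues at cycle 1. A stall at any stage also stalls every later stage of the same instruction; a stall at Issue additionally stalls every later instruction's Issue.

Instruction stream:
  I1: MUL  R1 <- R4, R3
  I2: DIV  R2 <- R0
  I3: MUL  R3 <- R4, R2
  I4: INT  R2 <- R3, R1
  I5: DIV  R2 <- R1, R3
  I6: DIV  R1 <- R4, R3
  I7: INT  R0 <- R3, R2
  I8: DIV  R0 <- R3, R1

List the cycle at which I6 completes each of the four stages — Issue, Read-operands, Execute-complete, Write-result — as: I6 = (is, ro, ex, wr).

I6 = (33, 34, 42, 43)

c1: I1→MUL
c2: I1 RO; I2→DIV
c3: I2 RO
c6: I1 EX
c7: I1 WR R1
c8: I3→MUL
c11: I2 EX
c12: I2 WR R2
c13: I3 RO; I4→INT
c17: I3 EX
c18: I3 WR R3
c19: I4 RO
c20: I4 EX
c21: I4 WR R2
c22: I5→DIV
c23: I5 RO
c31: I5 EX
c32: I5 WR R2
c33: I6→DIV
c34: I6 RO; I7→INT
c35: I7 RO
c36: I7 EX
c37: I7 WR R0
c42: I6 EX
c43: I6 WR R1
c44: I8→DIV
c45: I8 RO
c53: I8 EX
c54: I8 WR R0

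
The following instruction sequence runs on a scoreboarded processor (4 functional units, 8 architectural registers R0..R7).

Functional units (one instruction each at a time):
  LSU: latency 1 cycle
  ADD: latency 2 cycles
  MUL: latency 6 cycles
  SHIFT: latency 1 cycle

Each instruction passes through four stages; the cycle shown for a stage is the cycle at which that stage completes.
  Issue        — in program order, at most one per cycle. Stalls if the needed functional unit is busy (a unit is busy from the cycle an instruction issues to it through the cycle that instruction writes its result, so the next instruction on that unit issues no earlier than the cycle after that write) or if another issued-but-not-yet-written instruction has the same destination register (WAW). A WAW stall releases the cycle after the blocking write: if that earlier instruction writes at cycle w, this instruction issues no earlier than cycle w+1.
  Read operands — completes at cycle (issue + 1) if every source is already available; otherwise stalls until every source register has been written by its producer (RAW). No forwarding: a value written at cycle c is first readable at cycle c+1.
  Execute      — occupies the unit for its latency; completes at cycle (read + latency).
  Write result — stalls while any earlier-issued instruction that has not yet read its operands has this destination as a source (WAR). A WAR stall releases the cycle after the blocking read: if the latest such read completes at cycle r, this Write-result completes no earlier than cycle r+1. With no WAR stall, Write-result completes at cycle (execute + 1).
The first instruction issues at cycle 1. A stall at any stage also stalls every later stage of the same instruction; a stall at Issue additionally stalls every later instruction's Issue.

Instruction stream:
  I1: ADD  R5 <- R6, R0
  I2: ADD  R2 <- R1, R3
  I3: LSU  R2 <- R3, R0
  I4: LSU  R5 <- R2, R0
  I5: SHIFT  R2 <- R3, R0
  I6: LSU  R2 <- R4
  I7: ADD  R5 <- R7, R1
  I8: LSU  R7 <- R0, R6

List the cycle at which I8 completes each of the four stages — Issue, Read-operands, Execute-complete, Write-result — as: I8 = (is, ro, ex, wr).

c1: I1 issues→ADD
c2: I1 reads
c4: I1 exec-done
c5: I1 writes R5
c6: I2 issues→ADD
c7: I2 reads
c9: I2 exec-done
c10: I2 writes R2
c11: I3 issues→LSU
c12: I3 reads
c13: I3 exec-done
c14: I3 writes R2
c15: I4 issues→LSU
c16: I4 reads, I5 issues→SHIFT
c17: I4 exec-done, I5 reads
c18: I4 writes R5, I5 exec-done
c19: I5 writes R2
c20: I6 issues→LSU
c21: I6 reads, I7 issues→ADD
c22: I6 exec-done, I7 reads
c23: I6 writes R2
c24: I7 exec-done, I8 issues→LSU
c25: I7 writes R5, I8 reads
c26: I8 exec-done
c27: I8 writes R7

I8 = (24, 25, 26, 27)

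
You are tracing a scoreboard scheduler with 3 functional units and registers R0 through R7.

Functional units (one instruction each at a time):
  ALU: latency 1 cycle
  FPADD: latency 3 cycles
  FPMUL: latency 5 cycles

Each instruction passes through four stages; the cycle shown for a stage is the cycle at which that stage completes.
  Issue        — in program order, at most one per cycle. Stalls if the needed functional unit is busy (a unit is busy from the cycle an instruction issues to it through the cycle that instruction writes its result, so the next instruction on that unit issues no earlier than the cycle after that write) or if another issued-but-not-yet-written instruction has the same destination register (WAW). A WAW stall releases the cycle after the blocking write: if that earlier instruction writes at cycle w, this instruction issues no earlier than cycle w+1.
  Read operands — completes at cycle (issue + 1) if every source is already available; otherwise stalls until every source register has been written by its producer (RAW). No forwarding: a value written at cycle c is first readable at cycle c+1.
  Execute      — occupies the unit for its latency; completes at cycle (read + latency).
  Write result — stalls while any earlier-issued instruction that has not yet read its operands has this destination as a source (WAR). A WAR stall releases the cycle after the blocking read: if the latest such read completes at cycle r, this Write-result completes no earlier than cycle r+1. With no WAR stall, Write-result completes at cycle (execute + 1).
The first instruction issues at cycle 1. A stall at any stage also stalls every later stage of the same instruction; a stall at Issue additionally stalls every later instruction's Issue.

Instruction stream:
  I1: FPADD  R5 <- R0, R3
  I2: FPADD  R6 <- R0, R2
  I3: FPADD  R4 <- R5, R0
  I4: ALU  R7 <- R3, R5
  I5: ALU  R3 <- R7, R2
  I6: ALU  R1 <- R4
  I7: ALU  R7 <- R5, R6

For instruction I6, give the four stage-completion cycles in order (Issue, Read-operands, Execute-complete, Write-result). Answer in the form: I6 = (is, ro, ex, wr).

[1] I1 dispatched to FPADD
[2] I1 operands ready
[5] I1 complete
[6] R5←I1
[7] I2 dispatched to FPADD
[8] I2 operands ready
[11] I2 complete
[12] R6←I2
[13] I3 dispatched to FPADD
[14] I3 operands ready | I4 dispatched to ALU
[15] I4 operands ready
[16] I4 complete
[17] I3 complete | R7←I4
[18] R4←I3 | I5 dispatched to ALU
[19] I5 operands ready
[20] I5 complete
[21] R3←I5
[22] I6 dispatched to ALU
[23] I6 operands ready
[24] I6 complete
[25] R1←I6
[26] I7 dispatched to ALU
[27] I7 operands ready
[28] I7 complete
[29] R7←I7

I6 = (22, 23, 24, 25)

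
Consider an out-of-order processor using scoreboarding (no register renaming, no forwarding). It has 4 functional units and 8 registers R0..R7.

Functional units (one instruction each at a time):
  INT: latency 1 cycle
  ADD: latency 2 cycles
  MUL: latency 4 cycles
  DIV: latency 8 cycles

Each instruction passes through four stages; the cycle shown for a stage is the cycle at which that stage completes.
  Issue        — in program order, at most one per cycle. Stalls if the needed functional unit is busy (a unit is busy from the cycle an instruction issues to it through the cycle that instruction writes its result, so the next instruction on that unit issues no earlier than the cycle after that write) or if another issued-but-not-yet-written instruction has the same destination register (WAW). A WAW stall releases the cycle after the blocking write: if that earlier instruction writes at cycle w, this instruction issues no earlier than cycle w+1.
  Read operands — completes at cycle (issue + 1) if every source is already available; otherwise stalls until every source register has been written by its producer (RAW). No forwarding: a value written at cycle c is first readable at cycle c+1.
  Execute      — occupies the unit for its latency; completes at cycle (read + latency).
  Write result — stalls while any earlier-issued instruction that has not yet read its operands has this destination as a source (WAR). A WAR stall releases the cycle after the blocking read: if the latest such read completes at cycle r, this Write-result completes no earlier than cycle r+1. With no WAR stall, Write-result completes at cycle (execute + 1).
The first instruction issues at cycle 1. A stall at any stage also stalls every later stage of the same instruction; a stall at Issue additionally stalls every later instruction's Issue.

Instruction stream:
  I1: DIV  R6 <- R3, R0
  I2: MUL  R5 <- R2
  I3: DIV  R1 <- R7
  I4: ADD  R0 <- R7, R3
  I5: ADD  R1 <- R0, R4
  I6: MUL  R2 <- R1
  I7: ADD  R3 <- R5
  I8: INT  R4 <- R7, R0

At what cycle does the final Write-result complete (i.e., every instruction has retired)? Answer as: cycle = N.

cycle = 33

[I1] 1/2/10/11
[I2] 2/3/7/8
[I3] 12/13/21/22  (struct: DIV busy until I1 writes@11)
[I4] 13/14/16/17
[I5] 23/24/26/27  (WAW R1: wait I3 write@22)
[I6] 24/28/32/33  (RAW R1: wait I5 write@27)
[I7] 28/29/31/32  (struct: ADD busy until I5 writes@27)
[I8] 29/30/31/32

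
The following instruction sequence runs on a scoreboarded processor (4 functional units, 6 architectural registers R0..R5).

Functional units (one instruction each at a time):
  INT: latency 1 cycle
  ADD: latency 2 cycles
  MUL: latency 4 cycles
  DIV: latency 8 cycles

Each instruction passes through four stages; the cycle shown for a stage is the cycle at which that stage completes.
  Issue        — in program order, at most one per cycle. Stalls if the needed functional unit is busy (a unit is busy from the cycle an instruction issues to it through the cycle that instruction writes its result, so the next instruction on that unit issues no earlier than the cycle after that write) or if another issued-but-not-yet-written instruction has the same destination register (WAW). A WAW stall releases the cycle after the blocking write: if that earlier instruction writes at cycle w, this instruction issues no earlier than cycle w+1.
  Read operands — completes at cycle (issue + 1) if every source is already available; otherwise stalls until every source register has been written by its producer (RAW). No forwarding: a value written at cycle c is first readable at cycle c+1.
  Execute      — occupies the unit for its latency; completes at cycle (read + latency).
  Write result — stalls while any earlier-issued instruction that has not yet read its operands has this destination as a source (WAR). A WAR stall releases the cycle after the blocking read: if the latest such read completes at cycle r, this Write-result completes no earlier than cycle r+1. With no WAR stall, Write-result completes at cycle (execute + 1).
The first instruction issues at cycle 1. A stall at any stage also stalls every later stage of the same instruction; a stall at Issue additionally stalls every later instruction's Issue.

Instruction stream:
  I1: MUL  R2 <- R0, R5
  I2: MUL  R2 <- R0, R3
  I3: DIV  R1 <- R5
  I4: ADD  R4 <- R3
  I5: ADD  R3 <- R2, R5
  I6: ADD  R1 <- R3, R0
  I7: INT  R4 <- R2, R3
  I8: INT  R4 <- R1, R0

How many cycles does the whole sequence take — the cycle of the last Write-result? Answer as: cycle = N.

cycle = 28

  I1 | 1 | 2 | 6 | 7
  I2 | 8 | 9 | 13 | 14   struct: MUL busy until I1 writes@7
  I3 | 9 | 10 | 18 | 19
  I4 | 10 | 11 | 13 | 14
  I5 | 15 | 16 | 18 | 19   struct: ADD busy until I4 writes@14
  I6 | 20 | 21 | 23 | 24   struct: ADD busy until I5 writes@19
  I7 | 21 | 22 | 23 | 24
  I8 | 25 | 26 | 27 | 28   struct: INT busy until I7 writes@24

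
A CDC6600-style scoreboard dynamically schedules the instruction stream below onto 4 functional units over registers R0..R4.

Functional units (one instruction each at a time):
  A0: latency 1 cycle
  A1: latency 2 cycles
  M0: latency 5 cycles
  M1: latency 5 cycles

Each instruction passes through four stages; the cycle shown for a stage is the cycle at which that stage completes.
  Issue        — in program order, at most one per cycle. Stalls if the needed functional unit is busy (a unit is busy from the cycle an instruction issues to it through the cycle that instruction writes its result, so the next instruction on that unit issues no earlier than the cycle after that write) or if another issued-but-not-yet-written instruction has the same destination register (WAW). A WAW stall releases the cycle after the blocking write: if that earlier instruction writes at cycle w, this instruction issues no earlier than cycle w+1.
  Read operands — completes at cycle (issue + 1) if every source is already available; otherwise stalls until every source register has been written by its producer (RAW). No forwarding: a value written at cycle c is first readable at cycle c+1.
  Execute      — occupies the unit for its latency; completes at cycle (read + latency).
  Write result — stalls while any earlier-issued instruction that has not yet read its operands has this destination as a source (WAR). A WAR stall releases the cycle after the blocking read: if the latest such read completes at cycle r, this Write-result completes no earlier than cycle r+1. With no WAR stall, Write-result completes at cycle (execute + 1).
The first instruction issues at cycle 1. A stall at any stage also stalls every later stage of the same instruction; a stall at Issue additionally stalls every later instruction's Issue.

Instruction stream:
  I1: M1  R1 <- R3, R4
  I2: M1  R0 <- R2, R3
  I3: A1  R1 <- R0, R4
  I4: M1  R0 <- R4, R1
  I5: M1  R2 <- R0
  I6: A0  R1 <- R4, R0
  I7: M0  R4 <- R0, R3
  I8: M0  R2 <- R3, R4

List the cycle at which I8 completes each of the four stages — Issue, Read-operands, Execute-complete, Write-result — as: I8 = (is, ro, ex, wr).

[1] I1→M1
[2] I1 RO
[7] I1 EX
[8] I1 WR R1
[9] I2→M1
[10] I2 RO · I3→A1
[15] I2 EX
[16] I2 WR R0
[17] I3 RO · I4→M1
[19] I3 EX
[20] I3 WR R1
[21] I4 RO
[26] I4 EX
[27] I4 WR R0
[28] I5→M1
[29] I5 RO · I6→A0
[30] I6 RO · I7→M0
[31] I6 EX · I7 RO
[32] I6 WR R1
[34] I5 EX
[35] I5 WR R2
[36] I7 EX
[37] I7 WR R4
[38] I8→M0
[39] I8 RO
[44] I8 EX
[45] I8 WR R2

I8 = (38, 39, 44, 45)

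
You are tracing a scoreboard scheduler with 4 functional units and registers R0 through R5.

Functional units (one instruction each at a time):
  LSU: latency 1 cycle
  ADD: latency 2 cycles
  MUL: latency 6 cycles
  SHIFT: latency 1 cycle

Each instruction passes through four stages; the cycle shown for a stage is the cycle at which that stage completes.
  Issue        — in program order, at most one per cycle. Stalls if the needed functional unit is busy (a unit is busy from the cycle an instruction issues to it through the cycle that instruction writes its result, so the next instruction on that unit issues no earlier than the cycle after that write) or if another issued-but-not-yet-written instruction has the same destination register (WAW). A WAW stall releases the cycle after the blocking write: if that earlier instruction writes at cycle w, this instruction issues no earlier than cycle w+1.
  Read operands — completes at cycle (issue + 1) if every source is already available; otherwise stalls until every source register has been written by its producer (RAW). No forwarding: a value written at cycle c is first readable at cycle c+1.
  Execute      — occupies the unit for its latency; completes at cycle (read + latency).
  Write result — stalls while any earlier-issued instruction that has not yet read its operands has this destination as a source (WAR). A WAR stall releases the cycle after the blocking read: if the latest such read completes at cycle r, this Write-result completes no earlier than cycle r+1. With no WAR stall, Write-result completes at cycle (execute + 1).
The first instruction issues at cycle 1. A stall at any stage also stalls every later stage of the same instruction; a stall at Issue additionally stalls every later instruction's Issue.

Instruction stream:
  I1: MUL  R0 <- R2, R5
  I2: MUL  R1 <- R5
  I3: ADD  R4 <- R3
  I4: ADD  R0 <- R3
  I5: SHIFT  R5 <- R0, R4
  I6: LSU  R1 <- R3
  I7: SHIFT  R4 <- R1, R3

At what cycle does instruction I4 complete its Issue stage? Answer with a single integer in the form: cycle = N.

cycle = 16

I1: IS=1 RO=2 EX=8 WR=9
I2: IS=10 RO=11 EX=17 WR=18  [struct: MUL busy until I1 writes@9]
I3: IS=11 RO=12 EX=14 WR=15
I4: IS=16 RO=17 EX=19 WR=20  [struct: ADD busy until I3 writes@15]
I5: IS=17 RO=21 EX=22 WR=23  [RAW R0: wait I4 write@20]
I6: IS=19 RO=20 EX=21 WR=22  [WAW R1: wait I2 write@18]
I7: IS=24 RO=25 EX=26 WR=27  [struct: SHIFT busy until I5 writes@23]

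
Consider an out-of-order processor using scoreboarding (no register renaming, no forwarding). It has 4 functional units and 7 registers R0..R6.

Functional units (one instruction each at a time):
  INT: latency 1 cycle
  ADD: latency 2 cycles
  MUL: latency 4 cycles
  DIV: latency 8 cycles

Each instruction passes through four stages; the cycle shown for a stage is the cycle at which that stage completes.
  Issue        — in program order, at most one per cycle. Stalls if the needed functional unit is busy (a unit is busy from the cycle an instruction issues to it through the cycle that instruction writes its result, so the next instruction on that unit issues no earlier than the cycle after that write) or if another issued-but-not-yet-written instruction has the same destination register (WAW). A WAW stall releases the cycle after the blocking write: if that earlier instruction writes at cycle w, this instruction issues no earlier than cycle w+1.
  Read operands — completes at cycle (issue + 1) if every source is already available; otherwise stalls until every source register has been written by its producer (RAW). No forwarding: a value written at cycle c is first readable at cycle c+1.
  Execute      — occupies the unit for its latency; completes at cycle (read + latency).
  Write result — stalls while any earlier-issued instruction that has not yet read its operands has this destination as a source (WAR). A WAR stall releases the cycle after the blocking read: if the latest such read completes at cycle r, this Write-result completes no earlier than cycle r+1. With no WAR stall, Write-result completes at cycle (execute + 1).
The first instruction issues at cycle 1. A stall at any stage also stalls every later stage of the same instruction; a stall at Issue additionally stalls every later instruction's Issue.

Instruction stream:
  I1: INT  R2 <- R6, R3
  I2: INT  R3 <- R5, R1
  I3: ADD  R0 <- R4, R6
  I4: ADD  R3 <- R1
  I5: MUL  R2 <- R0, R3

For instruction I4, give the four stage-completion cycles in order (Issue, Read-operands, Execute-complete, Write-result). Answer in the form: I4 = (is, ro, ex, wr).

I4 = (11, 12, 14, 15)

I1 -> (1, 2, 3, 4)
I2 -> (5, 6, 7, 8)  // struct: INT busy until I1 writes@4
I3 -> (6, 7, 9, 10)
I4 -> (11, 12, 14, 15)  // struct: ADD busy until I3 writes@10
I5 -> (12, 16, 20, 21)  // RAW R3: wait I4 write@15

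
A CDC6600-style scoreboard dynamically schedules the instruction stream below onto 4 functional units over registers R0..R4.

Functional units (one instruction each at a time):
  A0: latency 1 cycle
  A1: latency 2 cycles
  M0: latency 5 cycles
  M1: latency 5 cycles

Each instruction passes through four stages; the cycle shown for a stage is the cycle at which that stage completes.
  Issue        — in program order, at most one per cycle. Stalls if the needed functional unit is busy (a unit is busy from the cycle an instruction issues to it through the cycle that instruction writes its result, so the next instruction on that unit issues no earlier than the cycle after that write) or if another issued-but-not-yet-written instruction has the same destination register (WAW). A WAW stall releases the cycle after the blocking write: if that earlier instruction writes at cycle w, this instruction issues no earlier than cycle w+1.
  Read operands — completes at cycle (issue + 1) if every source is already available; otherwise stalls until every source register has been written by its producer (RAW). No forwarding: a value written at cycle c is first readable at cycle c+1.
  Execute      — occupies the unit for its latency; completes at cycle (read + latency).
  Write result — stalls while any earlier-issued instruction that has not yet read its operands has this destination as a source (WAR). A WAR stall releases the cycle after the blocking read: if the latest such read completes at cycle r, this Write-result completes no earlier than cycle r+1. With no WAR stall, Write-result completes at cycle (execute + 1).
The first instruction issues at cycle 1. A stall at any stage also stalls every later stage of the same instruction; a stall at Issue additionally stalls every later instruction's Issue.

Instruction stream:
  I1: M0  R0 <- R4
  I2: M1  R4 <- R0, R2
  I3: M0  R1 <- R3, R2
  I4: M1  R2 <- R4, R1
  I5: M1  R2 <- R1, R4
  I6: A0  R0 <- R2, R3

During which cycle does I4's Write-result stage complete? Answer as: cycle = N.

cycle = 23

[1] I1 issues→M0
[2] I1 reads · I2 issues→M1
[7] I1 exec-done
[8] I1 writes R0
[9] I2 reads · I3 issues→M0
[10] I3 reads
[14] I2 exec-done
[15] I2 writes R4 · I3 exec-done
[16] I3 writes R1 · I4 issues→M1
[17] I4 reads
[22] I4 exec-done
[23] I4 writes R2
[24] I5 issues→M1
[25] I5 reads · I6 issues→A0
[30] I5 exec-done
[31] I5 writes R2
[32] I6 reads
[33] I6 exec-done
[34] I6 writes R0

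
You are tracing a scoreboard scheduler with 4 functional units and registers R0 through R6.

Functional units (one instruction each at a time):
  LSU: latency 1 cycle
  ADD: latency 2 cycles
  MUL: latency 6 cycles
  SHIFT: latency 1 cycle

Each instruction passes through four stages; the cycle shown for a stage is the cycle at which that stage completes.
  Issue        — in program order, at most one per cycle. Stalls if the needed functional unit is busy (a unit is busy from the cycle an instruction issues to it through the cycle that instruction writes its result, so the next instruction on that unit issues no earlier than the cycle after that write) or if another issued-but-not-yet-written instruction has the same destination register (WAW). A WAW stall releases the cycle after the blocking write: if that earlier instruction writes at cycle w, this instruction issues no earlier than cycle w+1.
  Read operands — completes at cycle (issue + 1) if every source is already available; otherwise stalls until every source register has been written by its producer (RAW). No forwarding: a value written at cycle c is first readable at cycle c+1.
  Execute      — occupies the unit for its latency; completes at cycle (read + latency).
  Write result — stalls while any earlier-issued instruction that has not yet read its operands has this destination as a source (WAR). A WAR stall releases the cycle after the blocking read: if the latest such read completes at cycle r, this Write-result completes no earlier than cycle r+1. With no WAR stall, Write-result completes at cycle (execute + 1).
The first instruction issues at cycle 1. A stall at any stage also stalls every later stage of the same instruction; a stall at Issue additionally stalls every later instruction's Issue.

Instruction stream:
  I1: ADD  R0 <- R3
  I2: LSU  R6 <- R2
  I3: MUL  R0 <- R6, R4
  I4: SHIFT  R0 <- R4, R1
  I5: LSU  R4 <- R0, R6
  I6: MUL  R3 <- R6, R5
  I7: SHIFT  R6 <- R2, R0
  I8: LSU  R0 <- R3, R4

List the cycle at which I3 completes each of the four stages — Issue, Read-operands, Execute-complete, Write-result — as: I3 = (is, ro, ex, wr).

[1] I1→ADD
[2] I1 RO · I2→LSU
[3] I2 RO
[4] I1 EX · I2 EX
[5] I1 WR R0 · I2 WR R6
[6] I3→MUL
[7] I3 RO
[13] I3 EX
[14] I3 WR R0
[15] I4→SHIFT
[16] I4 RO · I5→LSU
[17] I4 EX · I6→MUL
[18] I4 WR R0 · I6 RO
[19] I5 RO · I7→SHIFT
[20] I5 EX · I7 RO
[21] I5 WR R4 · I7 EX
[22] I7 WR R6 · I8→LSU
[24] I6 EX
[25] I6 WR R3
[26] I8 RO
[27] I8 EX
[28] I8 WR R0

I3 = (6, 7, 13, 14)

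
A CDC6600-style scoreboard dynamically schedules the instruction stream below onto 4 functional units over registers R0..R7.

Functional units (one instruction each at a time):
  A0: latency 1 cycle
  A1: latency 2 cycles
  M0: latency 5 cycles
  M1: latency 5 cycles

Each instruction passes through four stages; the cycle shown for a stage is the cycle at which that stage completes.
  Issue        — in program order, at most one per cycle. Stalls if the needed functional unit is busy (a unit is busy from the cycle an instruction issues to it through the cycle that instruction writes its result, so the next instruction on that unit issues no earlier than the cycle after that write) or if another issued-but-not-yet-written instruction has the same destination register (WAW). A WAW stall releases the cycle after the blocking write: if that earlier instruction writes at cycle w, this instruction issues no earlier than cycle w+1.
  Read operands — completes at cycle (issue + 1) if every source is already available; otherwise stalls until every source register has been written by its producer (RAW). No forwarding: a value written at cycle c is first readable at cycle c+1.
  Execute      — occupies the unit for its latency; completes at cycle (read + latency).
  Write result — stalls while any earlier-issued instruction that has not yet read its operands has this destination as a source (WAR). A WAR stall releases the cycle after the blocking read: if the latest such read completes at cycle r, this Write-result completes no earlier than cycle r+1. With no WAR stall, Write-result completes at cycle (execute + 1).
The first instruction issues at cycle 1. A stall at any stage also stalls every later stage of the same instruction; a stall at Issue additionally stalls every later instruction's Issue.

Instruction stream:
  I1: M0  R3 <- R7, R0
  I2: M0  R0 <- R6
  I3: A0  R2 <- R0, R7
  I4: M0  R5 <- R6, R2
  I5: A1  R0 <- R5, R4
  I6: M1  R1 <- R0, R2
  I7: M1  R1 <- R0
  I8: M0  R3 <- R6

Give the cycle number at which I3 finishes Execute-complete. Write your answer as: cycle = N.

cycle = 18

t=1  I1 dispatched to M0
t=2  I1 operands ready
t=7  I1 complete
t=8  R3←I1
t=9  I2 dispatched to M0
t=10  I2 operands ready · I3 dispatched to A0
t=15  I2 complete
t=16  R0←I2
t=17  I3 operands ready · I4 dispatched to M0
t=18  I3 complete · I5 dispatched to A1
t=19  R2←I3 · I6 dispatched to M1
t=20  I4 operands ready
t=25  I4 complete
t=26  R5←I4
t=27  I5 operands ready
t=29  I5 complete
t=30  R0←I5
t=31  I6 operands ready
t=36  I6 complete
t=37  R1←I6
t=38  I7 dispatched to M1
t=39  I7 operands ready · I8 dispatched to M0
t=40  I8 operands ready
t=44  I7 complete
t=45  R1←I7 · I8 complete
t=46  R3←I8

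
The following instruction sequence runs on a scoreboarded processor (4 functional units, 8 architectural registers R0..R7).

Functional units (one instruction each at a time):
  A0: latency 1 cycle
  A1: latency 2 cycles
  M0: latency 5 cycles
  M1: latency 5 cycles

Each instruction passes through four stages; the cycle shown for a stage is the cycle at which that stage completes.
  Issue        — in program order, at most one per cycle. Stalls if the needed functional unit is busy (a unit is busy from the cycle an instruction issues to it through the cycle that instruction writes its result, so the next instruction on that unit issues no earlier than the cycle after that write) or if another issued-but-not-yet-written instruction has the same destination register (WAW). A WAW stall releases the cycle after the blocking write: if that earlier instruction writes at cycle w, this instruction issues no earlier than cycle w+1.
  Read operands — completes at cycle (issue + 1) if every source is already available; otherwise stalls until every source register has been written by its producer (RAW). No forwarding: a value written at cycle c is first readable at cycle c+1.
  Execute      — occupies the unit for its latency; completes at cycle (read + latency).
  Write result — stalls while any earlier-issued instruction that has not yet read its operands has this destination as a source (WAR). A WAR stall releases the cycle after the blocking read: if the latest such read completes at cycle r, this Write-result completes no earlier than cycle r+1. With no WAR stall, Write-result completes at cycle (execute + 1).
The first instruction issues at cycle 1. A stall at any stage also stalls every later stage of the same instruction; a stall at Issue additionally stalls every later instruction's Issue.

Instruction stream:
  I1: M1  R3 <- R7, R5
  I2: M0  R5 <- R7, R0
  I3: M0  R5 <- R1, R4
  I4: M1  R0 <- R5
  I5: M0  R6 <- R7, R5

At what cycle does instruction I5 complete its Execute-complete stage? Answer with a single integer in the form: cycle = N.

c1: I1 dispatched to M1
c2: I1 operands ready, I2 dispatched to M0
c3: I2 operands ready
c7: I1 complete
c8: R3←I1, I2 complete
c9: R5←I2
c10: I3 dispatched to M0
c11: I3 operands ready, I4 dispatched to M1
c16: I3 complete
c17: R5←I3
c18: I4 operands ready, I5 dispatched to M0
c19: I5 operands ready
c23: I4 complete
c24: R0←I4, I5 complete
c25: R6←I5

cycle = 24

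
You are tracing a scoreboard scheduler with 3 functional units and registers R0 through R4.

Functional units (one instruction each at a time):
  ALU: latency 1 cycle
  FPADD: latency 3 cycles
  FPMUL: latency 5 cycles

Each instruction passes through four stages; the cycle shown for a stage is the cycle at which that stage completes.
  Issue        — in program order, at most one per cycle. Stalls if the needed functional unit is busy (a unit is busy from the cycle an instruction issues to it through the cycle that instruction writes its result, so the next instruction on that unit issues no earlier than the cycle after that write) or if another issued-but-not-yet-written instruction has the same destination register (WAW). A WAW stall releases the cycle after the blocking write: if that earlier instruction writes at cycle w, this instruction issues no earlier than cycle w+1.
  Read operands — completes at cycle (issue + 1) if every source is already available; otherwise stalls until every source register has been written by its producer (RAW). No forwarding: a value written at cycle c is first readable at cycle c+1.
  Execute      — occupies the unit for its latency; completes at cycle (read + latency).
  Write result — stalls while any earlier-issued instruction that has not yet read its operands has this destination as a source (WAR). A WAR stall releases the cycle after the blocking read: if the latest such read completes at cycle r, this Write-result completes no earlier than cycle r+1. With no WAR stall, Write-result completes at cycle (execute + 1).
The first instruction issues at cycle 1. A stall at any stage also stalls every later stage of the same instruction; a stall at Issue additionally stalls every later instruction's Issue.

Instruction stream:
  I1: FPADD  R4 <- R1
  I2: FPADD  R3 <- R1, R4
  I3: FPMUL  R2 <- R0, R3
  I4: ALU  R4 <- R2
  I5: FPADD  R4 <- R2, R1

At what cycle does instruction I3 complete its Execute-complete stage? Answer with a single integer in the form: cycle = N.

cycle = 18

[1] I1→FPADD
[2] I1 RO
[5] I1 EX
[6] I1 WR R4
[7] I2→FPADD
[8] I2 RO | I3→FPMUL
[9] I4→ALU
[11] I2 EX
[12] I2 WR R3
[13] I3 RO
[18] I3 EX
[19] I3 WR R2
[20] I4 RO
[21] I4 EX
[22] I4 WR R4
[23] I5→FPADD
[24] I5 RO
[27] I5 EX
[28] I5 WR R4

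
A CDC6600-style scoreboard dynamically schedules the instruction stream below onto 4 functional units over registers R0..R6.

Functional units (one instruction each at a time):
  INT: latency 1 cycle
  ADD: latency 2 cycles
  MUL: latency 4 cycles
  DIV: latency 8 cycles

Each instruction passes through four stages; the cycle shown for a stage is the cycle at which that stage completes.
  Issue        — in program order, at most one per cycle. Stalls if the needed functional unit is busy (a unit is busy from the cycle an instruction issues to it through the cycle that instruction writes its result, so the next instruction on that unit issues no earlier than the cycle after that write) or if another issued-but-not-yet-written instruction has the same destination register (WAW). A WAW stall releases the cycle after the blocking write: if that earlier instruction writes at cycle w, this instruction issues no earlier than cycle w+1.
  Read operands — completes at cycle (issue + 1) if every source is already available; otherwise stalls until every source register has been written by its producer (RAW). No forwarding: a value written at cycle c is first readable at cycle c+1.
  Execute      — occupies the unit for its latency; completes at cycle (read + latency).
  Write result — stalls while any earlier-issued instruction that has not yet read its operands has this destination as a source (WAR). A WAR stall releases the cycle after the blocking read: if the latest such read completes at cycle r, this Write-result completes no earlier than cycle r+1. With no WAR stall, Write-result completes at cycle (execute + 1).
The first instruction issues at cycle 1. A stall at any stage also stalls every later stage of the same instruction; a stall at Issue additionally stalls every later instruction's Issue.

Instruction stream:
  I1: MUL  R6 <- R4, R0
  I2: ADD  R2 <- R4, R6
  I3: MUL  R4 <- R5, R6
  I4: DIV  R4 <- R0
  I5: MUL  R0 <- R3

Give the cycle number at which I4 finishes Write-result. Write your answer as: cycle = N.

cycle = 25

I1  is:1  ro:2  ex:6  wr:7
I2  is:2  ro:8  ex:10  wr:11  — RAW R6: wait I1 write@7
I3  is:8  ro:9  ex:13  wr:14  — struct: MUL busy until I1 writes@7
I4  is:15  ro:16  ex:24  wr:25  — WAW R4: wait I3 write@14
I5  is:16  ro:17  ex:21  wr:22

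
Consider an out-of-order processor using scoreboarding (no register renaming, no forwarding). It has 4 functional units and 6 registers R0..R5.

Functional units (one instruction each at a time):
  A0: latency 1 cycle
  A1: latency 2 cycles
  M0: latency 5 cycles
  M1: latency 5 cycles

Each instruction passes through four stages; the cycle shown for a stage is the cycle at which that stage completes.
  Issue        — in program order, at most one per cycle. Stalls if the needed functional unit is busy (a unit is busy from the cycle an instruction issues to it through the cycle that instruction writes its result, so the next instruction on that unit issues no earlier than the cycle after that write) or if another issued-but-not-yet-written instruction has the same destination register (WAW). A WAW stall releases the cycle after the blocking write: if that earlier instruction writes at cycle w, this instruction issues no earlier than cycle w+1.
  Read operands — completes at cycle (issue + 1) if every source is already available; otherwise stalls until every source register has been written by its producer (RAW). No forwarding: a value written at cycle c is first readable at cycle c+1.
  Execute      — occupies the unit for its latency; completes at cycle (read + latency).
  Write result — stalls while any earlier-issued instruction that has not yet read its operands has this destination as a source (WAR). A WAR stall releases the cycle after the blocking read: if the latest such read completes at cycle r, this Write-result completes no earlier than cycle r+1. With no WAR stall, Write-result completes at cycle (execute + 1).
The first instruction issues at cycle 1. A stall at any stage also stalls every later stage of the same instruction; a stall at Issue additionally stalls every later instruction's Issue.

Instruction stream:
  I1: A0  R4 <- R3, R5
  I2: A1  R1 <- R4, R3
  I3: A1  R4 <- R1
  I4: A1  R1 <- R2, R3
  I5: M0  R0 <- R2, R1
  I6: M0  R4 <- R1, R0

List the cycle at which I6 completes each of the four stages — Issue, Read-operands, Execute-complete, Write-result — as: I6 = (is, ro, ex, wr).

c1: I1→A0
c2: I1 RO · I2→A1
c3: I1 EX
c4: I1 WR R4
c5: I2 RO
c7: I2 EX
c8: I2 WR R1
c9: I3→A1
c10: I3 RO
c12: I3 EX
c13: I3 WR R4
c14: I4→A1
c15: I4 RO · I5→M0
c17: I4 EX
c18: I4 WR R1
c19: I5 RO
c24: I5 EX
c25: I5 WR R0
c26: I6→M0
c27: I6 RO
c32: I6 EX
c33: I6 WR R4

I6 = (26, 27, 32, 33)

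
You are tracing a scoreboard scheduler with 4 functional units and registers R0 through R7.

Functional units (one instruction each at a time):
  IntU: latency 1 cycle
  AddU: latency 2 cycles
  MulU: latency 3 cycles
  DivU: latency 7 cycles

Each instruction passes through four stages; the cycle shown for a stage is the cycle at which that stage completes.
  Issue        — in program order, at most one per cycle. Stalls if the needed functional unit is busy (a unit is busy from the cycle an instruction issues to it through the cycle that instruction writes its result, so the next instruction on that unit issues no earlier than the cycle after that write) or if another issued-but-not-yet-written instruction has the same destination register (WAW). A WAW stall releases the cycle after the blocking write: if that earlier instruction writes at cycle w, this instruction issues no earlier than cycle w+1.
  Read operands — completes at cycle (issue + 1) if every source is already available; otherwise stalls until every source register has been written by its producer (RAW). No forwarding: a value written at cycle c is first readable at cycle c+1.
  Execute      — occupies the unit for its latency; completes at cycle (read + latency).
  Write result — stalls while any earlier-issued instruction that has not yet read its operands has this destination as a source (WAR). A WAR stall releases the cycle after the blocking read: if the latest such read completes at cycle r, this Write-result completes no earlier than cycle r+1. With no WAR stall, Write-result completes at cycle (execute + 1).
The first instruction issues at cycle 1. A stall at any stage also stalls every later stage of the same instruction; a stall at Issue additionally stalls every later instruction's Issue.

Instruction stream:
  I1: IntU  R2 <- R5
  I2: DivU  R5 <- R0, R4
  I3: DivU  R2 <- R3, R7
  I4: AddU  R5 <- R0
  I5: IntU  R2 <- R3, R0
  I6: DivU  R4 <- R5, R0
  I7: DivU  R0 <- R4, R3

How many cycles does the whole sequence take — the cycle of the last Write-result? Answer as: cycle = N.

c1: I1 issues→IntU
c2: I1 reads | I2 issues→DivU
c3: I1 exec-done | I2 reads
c4: I1 writes R2
c10: I2 exec-done
c11: I2 writes R5
c12: I3 issues→DivU
c13: I3 reads | I4 issues→AddU
c14: I4 reads
c16: I4 exec-done
c17: I4 writes R5
c20: I3 exec-done
c21: I3 writes R2
c22: I5 issues→IntU
c23: I5 reads | I6 issues→DivU
c24: I5 exec-done | I6 reads
c25: I5 writes R2
c31: I6 exec-done
c32: I6 writes R4
c33: I7 issues→DivU
c34: I7 reads
c41: I7 exec-done
c42: I7 writes R0

cycle = 42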